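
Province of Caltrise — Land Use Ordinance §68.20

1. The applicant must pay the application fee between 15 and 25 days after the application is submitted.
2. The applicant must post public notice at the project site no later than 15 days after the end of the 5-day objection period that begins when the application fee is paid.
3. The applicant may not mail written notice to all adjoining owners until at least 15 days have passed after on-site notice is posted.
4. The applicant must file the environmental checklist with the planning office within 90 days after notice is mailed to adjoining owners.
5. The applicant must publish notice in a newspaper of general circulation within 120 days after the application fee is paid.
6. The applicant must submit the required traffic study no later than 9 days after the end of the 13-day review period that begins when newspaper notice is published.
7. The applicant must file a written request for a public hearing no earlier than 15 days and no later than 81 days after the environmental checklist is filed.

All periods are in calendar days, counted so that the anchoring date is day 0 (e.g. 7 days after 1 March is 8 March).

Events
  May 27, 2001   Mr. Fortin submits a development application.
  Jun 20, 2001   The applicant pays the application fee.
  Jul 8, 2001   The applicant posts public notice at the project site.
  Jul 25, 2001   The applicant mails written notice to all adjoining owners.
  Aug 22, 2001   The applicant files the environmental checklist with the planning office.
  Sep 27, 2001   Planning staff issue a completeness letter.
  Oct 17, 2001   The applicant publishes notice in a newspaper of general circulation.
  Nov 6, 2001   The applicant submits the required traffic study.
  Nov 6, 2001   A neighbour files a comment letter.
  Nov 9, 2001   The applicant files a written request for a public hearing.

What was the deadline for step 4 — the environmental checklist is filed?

Oct 23, 2001

Step 4 runs from Jul 25, 2001, when notice is mailed to adjoining owners. 90 days after Jul 25, 2001 is Oct 23, 2001.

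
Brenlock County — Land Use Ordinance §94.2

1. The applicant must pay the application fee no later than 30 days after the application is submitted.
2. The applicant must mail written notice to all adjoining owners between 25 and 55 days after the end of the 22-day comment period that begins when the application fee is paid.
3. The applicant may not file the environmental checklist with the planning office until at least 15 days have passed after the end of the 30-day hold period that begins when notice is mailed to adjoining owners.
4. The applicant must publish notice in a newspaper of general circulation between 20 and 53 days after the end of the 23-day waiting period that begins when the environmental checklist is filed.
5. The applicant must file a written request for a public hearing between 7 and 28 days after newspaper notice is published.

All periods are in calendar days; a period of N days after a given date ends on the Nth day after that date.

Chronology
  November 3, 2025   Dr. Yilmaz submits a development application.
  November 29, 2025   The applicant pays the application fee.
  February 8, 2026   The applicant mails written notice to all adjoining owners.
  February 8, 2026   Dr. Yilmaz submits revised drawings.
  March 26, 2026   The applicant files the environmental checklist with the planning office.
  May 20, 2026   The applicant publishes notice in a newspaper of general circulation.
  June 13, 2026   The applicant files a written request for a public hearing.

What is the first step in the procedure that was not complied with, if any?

(1) due by November 3, 2025 + 30 days = December 3, 2025; completed November 29, 2025, before the deadline.
(2) the permitted window runs from December 21, 2025 + 25 = January 15, 2026 to December 21, 2025 + 55 = February 14, 2026; February 8, 2026 falls inside that range.
(3) permitted from March 10, 2026 + 15 days = March 25, 2026 onward; done March 26, 2026 — permitted.
(4) the permitted window runs from April 18, 2026 + 20 = May 8, 2026 to April 18, 2026 + 53 = June 10, 2026; done May 20, 2026, which is between those dates.
(5) the permitted window runs from May 20, 2026 + 7 = May 27, 2026 to May 20, 2026 + 28 = June 17, 2026; done June 13, 2026 — within the window.

None — every step was satisfied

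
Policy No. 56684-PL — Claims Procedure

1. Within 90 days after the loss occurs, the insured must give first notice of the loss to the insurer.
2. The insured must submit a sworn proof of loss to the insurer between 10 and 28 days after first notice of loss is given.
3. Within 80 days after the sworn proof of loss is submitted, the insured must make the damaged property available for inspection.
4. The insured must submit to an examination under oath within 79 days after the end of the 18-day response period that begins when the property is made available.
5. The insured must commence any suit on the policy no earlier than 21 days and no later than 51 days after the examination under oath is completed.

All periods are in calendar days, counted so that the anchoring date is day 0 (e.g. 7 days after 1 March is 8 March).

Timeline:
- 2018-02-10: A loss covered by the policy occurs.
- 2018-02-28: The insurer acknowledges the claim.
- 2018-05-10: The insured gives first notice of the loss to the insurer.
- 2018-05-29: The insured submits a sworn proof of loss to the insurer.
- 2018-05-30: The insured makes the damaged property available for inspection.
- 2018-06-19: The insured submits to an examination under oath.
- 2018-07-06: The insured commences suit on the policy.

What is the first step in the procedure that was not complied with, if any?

Step 5

(1) due by 2018-02-10 + 90 days = 2018-05-11; 2018-05-10 is within that limit.
(2) the permitted window runs from 2018-05-10 + 10 = 2018-05-20 to 2018-05-10 + 28 = 2018-06-07; 2018-05-29 falls inside that range.
(3) due by 2018-05-29 + 80 days = 2018-08-17; 2018-05-30 is within that limit.
(4) due by 2018-06-17 + 79 days = 2018-09-04; done 2018-06-19 — timely.
(5) the permitted window runs from 2018-06-19 + 21 = 2018-07-10 to 2018-06-19 + 51 = 2018-08-09; 2018-07-06 is 4 days too early.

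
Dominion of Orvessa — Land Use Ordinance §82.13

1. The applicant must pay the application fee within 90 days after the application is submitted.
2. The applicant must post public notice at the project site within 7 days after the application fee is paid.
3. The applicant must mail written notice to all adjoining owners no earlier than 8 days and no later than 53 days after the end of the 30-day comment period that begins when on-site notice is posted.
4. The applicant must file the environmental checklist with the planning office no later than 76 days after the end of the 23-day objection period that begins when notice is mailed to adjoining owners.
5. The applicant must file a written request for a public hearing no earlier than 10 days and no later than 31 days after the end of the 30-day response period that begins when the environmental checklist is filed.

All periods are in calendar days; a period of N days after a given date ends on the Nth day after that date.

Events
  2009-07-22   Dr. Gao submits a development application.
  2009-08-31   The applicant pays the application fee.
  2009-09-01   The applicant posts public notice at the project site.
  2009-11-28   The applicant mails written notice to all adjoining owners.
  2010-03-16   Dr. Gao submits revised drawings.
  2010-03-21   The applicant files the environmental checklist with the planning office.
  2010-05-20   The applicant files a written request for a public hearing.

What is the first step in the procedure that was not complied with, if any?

Step 3

Step 1: 90 days after 2009-07-22 (when the application is submitted) is 2009-10-20; done 2009-08-31 — timely.
Step 2: 7 days after 2009-08-31 (when the application fee is paid) is 2009-09-07; 2009-09-01 is within that limit.
Step 3: the window is 8–53 days after 2009-10-01 (end of the 30-day comment period, which began when on-site notice is posted on 2009-09-01), so 2009-10-09 through 2009-11-23; done 2009-11-28 — 5 days after the window closed.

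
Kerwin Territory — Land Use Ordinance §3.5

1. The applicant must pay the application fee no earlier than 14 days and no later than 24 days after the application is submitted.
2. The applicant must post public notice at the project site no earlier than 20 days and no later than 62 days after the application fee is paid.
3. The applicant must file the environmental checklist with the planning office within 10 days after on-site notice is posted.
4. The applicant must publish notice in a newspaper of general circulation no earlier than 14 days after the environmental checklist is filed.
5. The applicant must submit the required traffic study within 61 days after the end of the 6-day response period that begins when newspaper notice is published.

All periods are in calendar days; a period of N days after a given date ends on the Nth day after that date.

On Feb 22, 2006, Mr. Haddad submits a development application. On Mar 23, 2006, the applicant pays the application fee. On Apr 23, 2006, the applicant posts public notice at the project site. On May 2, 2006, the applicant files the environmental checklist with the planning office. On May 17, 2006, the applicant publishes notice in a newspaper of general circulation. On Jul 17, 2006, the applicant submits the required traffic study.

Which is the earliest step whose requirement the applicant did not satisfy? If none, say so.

Step 1

Step 1: the window is 14–24 days after Feb 22, 2006 (when the application is submitted), so Mar 8, 2006 through Mar 18, 2006; Mar 23, 2006 is 5 days past the end of the window.
The procedure was therefore not followed at step 1.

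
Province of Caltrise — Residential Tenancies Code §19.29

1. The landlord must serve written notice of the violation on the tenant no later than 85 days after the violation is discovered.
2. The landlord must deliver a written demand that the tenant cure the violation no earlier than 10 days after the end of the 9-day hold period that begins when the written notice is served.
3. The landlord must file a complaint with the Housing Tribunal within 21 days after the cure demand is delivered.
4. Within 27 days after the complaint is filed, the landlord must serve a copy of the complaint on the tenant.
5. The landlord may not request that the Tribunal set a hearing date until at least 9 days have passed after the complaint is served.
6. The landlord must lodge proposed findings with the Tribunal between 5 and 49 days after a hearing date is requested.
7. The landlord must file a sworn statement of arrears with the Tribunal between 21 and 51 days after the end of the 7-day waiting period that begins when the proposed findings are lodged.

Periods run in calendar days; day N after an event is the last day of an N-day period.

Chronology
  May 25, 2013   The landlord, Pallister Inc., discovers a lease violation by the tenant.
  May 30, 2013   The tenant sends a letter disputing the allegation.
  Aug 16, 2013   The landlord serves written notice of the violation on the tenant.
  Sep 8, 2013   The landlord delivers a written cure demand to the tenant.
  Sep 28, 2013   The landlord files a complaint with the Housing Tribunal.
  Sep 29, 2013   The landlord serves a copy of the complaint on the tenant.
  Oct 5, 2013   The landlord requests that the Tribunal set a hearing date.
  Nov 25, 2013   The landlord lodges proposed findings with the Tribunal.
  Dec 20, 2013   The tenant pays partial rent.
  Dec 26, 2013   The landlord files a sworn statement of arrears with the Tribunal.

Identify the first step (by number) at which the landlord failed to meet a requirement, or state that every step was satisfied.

(1) due by May 25, 2013 + 85 days = Aug 18, 2013; Aug 16, 2013 is within that limit.
(2) permitted from Aug 25, 2013 + 10 days = Sep 4, 2013 onward; done Sep 8, 2013 — permitted.
(3) due by Sep 8, 2013 + 21 days = Sep 29, 2013; Sep 28, 2013 is within that limit.
(4) due by Sep 28, 2013 + 27 days = Oct 25, 2013; Sep 29, 2013 is within that limit.
(5) permitted from Sep 29, 2013 + 9 days = Oct 8, 2013 onward; acted on Oct 5, 2013, 3 days prematurely.

Step 5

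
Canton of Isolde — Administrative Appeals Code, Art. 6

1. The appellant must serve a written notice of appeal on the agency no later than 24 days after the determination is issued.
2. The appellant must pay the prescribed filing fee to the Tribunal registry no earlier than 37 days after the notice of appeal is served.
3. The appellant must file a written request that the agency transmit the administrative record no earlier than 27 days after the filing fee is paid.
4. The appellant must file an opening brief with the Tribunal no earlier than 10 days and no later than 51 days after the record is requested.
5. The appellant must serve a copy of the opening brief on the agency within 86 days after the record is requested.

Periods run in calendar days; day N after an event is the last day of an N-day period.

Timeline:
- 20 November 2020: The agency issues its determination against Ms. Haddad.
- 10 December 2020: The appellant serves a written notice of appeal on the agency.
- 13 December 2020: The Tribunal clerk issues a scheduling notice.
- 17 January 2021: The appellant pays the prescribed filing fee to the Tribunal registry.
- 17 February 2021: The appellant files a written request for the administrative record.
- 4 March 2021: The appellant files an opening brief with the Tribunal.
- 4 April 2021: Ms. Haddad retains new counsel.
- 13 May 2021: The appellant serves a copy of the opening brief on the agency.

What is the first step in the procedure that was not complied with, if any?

None — every step was satisfied

Step 1: 24 days after 20 November 2020 (when the determination is issued) is 14 December 2020; completed 10 December 2020, before the deadline.
Step 2: the earliest permitted date is 37 days after 10 December 2020 (when the notice of appeal is served), i.e. 16 January 2021; done 17 January 2021, after the minimum wait.
Step 3: the earliest permitted date is 27 days after 17 January 2021 (when the filing fee is paid), i.e. 13 February 2021; done 17 February 2021 — permitted.
Step 4: the window is 10–51 days after 17 February 2021 (when the record is requested), so 27 February 2021 through 9 April 2021; done 4 March 2021 — within the window.
Step 5: 86 days after 17 February 2021 (when the record is requested) is 14 May 2021; done 13 May 2021 — timely.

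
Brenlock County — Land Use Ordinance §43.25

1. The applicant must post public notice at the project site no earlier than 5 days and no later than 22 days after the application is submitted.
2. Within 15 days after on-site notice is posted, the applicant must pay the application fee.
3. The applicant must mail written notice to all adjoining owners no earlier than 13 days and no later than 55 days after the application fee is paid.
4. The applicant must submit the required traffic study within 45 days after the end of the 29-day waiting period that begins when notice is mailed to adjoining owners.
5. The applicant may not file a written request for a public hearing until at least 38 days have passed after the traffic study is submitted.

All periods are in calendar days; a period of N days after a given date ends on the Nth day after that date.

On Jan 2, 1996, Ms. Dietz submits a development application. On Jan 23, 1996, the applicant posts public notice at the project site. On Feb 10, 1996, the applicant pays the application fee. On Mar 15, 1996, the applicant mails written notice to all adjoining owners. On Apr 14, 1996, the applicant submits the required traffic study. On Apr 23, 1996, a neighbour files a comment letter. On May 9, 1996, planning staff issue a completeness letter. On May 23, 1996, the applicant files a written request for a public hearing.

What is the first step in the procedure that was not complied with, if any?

Step 1 — 5 and 22 days from Jan 2, 1996 (when the application is submitted) are Jan 7, 1996 and Jan 24, 1996 respectively; done Jan 23, 1996, which is between those dates.
Step 2 — counting 15 days from Jan 23, 1996 (when on-site notice is posted) gives a deadline of Feb 7, 1996; done Feb 10, 1996 — 3 days late.

Step 2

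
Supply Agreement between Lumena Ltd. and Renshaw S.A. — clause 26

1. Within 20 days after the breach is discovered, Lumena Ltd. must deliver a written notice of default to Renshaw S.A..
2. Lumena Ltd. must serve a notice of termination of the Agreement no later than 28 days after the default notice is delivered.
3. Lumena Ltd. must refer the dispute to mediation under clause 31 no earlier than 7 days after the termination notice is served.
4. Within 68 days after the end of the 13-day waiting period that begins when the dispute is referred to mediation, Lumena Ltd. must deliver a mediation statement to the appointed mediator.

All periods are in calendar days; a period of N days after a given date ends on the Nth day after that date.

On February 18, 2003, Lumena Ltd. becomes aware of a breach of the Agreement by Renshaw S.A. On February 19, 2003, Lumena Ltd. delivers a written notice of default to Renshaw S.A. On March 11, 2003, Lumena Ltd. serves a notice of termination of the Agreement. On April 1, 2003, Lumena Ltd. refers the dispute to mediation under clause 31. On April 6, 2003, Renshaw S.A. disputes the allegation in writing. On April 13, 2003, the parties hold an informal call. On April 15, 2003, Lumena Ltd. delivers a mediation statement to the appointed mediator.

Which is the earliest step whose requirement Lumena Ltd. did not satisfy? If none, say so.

None — every step was satisfied

Step 1 — counting 20 days from February 18, 2003 (when the breach is discovered) gives a deadline of March 10, 2003; completed February 19, 2003, before the deadline.
Step 2 — counting 28 days from February 19, 2003 (when the default notice is delivered) gives a deadline of March 19, 2003; done March 11, 2003 — timely.
Step 3 — must wait 7 days from March 11, 2003 (when the termination notice is served), so not before March 18, 2003; done April 1, 2003 — permitted.
Step 4 — counting 68 days from April 14, 2003 (end of the 13-day waiting period, which began when the dispute is referred to mediation on April 1, 2003) gives a deadline of June 21, 2003; April 15, 2003 is within that limit.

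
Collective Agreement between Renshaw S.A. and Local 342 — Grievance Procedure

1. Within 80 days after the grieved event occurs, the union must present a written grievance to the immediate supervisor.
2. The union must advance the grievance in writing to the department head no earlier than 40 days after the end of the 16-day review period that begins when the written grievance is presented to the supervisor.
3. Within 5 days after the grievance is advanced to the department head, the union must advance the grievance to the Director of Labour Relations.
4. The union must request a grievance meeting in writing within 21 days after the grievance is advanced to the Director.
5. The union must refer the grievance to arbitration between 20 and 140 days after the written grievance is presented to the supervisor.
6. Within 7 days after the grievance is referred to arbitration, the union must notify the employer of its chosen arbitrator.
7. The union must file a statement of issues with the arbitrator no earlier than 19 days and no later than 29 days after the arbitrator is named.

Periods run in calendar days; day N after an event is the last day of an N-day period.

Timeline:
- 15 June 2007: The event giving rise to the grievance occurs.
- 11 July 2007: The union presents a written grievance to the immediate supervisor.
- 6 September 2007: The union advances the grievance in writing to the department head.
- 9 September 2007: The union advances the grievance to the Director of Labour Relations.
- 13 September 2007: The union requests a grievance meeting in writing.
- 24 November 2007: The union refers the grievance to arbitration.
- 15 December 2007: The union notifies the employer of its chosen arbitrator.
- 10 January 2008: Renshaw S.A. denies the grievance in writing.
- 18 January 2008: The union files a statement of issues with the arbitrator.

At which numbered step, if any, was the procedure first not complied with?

Step 6

Step 1: 80 days after 15 June 2007 (when the grieved event occurs) is 3 September 2007; done 11 July 2007 — timely.
Step 2: the earliest permitted date is 40 days after 27 July 2007 (end of the 16-day review period, which began when the written grievance is presented to the supervisor on 11 July 2007), i.e. 5 September 2007; done 6 September 2007 — permitted.
Step 3: 5 days after 6 September 2007 (when the grievance is advanced to the department head) is 11 September 2007; completed 9 September 2007, before the deadline.
Step 4: 21 days after 9 September 2007 (when the grievance is advanced to the Director) is 30 September 2007; 13 September 2007 is within that limit.
Step 5: the window is 20–140 days after 11 July 2007 (when the written grievance is presented to the supervisor), so 31 July 2007 through 28 November 2007; done 24 November 2007, which is between those dates.
Step 6: 7 days after 24 November 2007 (when the grievance is referred to arbitration) is 1 December 2007; done 15 December 2007 — 14 days late.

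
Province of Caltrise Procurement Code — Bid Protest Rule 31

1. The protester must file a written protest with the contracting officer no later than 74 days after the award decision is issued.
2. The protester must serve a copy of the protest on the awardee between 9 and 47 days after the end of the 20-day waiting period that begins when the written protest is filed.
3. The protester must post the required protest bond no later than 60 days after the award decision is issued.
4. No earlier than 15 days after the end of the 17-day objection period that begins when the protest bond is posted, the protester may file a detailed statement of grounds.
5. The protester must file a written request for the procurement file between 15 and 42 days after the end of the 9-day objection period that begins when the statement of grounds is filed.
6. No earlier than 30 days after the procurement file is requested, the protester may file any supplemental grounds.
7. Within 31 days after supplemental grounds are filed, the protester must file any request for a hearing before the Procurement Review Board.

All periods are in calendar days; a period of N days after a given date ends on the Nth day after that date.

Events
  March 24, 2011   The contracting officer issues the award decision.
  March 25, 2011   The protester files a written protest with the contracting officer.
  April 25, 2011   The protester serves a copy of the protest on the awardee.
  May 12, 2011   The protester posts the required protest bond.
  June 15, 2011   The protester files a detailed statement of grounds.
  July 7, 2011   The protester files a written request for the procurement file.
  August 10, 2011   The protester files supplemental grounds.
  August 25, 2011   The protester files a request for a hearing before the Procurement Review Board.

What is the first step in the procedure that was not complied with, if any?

(1) due by March 24, 2011 + 74 days = June 6, 2011; March 25, 2011 is within that limit.
(2) the permitted window runs from April 14, 2011 + 9 = April 23, 2011 to April 14, 2011 + 47 = May 31, 2011; done April 25, 2011 — within the window.
(3) due by March 24, 2011 + 60 days = May 23, 2011; completed May 12, 2011, before the deadline.
(4) permitted from May 29, 2011 + 15 days = June 13, 2011 onward; done June 15, 2011, after the minimum wait.
(5) the permitted window runs from June 24, 2011 + 15 = July 9, 2011 to June 24, 2011 + 42 = August 5, 2011; done July 7, 2011 — 2 days before the window opened.

Step 5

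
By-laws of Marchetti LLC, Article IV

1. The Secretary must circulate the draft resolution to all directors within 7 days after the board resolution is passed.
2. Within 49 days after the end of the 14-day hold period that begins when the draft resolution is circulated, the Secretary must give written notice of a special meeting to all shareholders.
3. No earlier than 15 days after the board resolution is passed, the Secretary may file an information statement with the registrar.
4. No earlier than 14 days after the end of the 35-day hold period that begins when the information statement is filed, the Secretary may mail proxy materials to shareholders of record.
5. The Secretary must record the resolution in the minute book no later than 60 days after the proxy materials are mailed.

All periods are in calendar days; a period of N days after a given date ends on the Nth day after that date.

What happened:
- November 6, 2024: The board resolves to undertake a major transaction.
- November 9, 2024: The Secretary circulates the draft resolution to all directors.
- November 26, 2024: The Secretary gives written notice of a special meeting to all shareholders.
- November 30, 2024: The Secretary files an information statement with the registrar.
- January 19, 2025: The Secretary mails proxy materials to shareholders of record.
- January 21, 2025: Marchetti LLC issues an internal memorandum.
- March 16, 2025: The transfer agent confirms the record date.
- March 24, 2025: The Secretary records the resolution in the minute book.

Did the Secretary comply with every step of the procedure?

No

Step 1 — counting 7 days from November 6, 2024 (when the board resolution is passed) gives a deadline of November 13, 2024; done November 9, 2024 — timely.
Step 2 — counting 49 days from November 23, 2024 (end of the 14-day hold period, which began when the draft resolution is circulated on November 9, 2024) gives a deadline of January 11, 2025; completed November 26, 2024, before the deadline.
Step 3 — must wait 15 days from November 6, 2024 (when the board resolution is passed), so not before November 21, 2024; November 30, 2024 is on or after that date.
Step 4 — must wait 14 days from January 4, 2025 (end of the 35-day hold period, which began when the information statement is filed on November 30, 2024), so not before January 18, 2025; done January 19, 2025, after the minimum wait.
Step 5 — counting 60 days from January 19, 2025 (when the proxy materials are mailed) gives a deadline of March 20, 2025; not done until March 24, 2025, 4 days after the deadline.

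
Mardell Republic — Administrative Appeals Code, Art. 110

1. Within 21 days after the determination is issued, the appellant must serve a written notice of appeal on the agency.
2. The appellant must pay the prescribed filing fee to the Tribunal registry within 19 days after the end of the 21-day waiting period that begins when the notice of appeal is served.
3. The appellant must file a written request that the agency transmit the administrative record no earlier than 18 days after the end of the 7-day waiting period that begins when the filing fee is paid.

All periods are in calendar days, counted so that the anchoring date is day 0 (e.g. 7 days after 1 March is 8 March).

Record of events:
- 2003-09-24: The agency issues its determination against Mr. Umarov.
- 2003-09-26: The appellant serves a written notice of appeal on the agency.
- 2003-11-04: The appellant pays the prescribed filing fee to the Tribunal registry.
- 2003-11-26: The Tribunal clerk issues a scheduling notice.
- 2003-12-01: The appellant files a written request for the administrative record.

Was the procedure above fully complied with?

(1) due by 2003-09-24 + 21 days = 2003-10-15; completed 2003-09-26, before the deadline.
(2) due by 2003-10-17 + 19 days = 2003-11-05; 2003-11-04 is within that limit.
(3) permitted from 2003-11-11 + 18 days = 2003-11-29 onward; done 2003-12-01, after the minimum wait.

Yes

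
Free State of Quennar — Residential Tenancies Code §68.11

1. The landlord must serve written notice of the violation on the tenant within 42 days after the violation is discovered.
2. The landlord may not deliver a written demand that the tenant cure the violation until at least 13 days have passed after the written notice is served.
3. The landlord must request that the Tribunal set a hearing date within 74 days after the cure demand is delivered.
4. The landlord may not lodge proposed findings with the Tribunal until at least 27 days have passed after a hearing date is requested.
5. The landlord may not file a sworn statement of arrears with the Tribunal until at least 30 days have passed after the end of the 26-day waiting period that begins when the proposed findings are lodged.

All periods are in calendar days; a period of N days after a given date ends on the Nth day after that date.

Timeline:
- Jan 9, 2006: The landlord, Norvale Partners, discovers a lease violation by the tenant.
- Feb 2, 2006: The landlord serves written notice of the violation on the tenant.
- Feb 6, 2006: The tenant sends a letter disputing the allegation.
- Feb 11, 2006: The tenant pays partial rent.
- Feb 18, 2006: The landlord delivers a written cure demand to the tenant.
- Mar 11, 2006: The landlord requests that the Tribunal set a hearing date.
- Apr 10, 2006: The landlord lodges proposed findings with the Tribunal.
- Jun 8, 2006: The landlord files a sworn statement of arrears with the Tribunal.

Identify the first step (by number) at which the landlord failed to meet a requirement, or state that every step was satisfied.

None — every step was satisfied

(1) due by Jan 9, 2006 + 42 days = Feb 20, 2006; Feb 2, 2006 is within that limit.
(2) permitted from Feb 2, 2006 + 13 days = Feb 15, 2006 onward; Feb 18, 2006 is on or after that date.
(3) due by Feb 18, 2006 + 74 days = May 3, 2006; done Mar 11, 2006 — timely.
(4) permitted from Mar 11, 2006 + 27 days = Apr 7, 2006 onward; Apr 10, 2006 is on or after that date.
(5) permitted from May 6, 2006 + 30 days = Jun 5, 2006 onward; done Jun 8, 2006, after the minimum wait.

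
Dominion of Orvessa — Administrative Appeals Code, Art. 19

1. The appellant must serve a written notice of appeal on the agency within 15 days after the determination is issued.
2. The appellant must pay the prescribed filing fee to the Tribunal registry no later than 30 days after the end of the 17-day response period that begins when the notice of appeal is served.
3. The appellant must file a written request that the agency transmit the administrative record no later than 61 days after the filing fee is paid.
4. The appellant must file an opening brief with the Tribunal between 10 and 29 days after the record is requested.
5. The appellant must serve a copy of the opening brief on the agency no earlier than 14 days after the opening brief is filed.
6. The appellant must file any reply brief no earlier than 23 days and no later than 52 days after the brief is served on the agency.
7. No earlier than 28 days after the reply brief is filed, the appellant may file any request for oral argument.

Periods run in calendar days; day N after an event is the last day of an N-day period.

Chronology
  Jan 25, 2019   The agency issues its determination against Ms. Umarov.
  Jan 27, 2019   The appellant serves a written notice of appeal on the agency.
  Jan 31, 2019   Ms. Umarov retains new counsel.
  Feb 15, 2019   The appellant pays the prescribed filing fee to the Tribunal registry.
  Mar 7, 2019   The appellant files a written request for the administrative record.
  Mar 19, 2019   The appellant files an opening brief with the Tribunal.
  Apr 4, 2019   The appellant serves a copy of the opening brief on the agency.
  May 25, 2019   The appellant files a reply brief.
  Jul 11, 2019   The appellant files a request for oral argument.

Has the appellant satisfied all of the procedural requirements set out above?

Step 1: 15 days after Jan 25, 2019 (when the determination is issued) is Feb 9, 2019; Jan 27, 2019 is within that limit.
Step 2: 30 days after Feb 13, 2019 (end of the 17-day response period, which began when the notice of appeal is served on Jan 27, 2019) is Mar 15, 2019; done Feb 15, 2019 — timely.
Step 3: 61 days after Feb 15, 2019 (when the filing fee is paid) is Apr 17, 2019; completed Mar 7, 2019, before the deadline.
Step 4: the window is 10–29 days after Mar 7, 2019 (when the record is requested), so Mar 17, 2019 through Apr 5, 2019; done Mar 19, 2019, which is between those dates.
Step 5: the earliest permitted date is 14 days after Mar 19, 2019 (when the opening brief is filed), i.e. Apr 2, 2019; Apr 4, 2019 is on or after that date.
Step 6: the window is 23–52 days after Apr 4, 2019 (when the brief is served on the agency), so Apr 27, 2019 through May 26, 2019; May 25, 2019 falls inside that range.
Step 7: the earliest permitted date is 28 days after May 25, 2019 (when the reply brief is filed), i.e. Jun 22, 2019; done Jul 11, 2019, after the minimum wait.

Yes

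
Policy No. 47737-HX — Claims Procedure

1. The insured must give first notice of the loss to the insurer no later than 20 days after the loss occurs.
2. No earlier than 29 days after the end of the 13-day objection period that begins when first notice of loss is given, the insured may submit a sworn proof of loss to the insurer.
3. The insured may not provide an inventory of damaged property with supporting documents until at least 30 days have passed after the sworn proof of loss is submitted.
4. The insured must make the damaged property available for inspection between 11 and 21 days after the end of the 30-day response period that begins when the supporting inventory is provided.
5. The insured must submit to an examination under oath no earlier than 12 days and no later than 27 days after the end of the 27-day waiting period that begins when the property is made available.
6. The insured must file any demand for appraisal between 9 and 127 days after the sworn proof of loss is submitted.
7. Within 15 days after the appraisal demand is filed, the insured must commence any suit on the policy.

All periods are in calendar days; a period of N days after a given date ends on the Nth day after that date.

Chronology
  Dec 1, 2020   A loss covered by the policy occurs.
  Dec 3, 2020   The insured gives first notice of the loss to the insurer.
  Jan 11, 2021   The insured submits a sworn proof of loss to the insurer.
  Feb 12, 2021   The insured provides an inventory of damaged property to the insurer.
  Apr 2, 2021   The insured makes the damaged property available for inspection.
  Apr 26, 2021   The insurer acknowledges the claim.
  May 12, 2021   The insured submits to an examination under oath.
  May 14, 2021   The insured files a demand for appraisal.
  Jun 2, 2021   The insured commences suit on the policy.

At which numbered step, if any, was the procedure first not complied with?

Step 1: 20 days after Dec 1, 2020 (when the loss occurs) is Dec 21, 2020; done Dec 3, 2020 — timely.
Step 2: the earliest permitted date is 29 days after Dec 16, 2020 (end of the 13-day objection period, which began when first notice of loss is given on Dec 3, 2020), i.e. Jan 14, 2021; Jan 11, 2021 is 3 days before the earliest permitted date.

Step 2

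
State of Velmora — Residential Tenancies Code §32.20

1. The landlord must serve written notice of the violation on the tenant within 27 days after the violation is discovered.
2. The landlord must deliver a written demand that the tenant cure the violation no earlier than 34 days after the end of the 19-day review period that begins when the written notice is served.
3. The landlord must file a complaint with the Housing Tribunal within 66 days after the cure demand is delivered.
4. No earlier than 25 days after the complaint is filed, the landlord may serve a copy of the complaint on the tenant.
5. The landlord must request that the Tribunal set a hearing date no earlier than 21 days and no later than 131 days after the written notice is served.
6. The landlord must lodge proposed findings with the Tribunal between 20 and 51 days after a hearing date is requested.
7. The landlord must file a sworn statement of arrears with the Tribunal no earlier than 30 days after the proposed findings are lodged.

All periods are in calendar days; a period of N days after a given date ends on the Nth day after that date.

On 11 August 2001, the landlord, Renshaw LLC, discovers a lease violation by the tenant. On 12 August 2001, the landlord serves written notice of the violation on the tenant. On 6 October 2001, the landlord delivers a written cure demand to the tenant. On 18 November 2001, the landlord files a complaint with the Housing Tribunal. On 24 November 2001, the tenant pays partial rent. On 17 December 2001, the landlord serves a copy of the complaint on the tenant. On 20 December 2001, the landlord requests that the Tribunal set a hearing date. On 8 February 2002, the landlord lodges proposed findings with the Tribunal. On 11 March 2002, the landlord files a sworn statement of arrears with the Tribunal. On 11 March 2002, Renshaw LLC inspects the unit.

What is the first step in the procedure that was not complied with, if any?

(1) due by 11 August 2001 + 27 days = 7 September 2001; 12 August 2001 is within that limit.
(2) permitted from 31 August 2001 + 34 days = 4 October 2001 onward; 6 October 2001 is on or after that date.
(3) due by 6 October 2001 + 66 days = 11 December 2001; completed 18 November 2001, before the deadline.
(4) permitted from 18 November 2001 + 25 days = 13 December 2001 onward; done 17 December 2001, after the minimum wait.
(5) the permitted window runs from 12 August 2001 + 21 = 2 September 2001 to 12 August 2001 + 131 = 21 December 2001; 20 December 2001 falls inside that range.
(6) the permitted window runs from 20 December 2001 + 20 = 9 January 2002 to 20 December 2001 + 51 = 9 February 2002; 8 February 2002 falls inside that range.
(7) permitted from 8 February 2002 + 30 days = 10 March 2002 onward; done 11 March 2002 — permitted.

None — every step was satisfied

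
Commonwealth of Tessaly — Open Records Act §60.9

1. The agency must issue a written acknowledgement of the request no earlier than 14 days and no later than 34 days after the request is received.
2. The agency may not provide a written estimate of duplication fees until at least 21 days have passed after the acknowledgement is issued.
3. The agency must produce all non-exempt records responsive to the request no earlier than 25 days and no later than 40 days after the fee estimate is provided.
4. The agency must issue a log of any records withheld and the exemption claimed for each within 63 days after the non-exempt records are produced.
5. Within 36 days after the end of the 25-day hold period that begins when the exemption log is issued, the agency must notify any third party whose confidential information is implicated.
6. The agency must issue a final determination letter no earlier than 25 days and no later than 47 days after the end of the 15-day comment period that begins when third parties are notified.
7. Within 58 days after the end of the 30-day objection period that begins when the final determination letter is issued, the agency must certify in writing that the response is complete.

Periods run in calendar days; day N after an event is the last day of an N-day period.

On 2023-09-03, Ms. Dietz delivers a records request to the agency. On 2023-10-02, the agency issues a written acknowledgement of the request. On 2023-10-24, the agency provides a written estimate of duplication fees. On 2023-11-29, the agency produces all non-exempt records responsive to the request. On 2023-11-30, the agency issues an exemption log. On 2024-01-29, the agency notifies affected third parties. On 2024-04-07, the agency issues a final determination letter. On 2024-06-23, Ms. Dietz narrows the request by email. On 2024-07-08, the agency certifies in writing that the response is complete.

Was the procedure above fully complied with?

No

Step 1: the window is 14–34 days after 2023-09-03 (when the request is received), so 2023-09-17 through 2023-10-07; 2023-10-02 falls inside that range.
Step 2: the earliest permitted date is 21 days after 2023-10-02 (when the acknowledgement is issued), i.e. 2023-10-23; 2023-10-24 is on or after that date.
Step 3: the window is 25–40 days after 2023-10-24 (when the fee estimate is provided), so 2023-11-18 through 2023-12-03; done 2023-11-29, which is between those dates.
Step 4: 63 days after 2023-11-29 (when the non-exempt records are produced) is 2024-01-31; completed 2023-11-30, before the deadline.
Step 5: 36 days after 2023-12-25 (end of the 25-day hold period, which began when the exemption log is issued on 2023-11-30) is 2024-01-30; done 2024-01-29 — timely.
Step 6: the window is 25–47 days after 2024-02-13 (end of the 15-day comment period, which began when third parties are notified on 2024-01-29), so 2024-03-09 through 2024-03-31; done 2024-04-07 — 7 days after the window closed.
No need to go further; step 6 was not satisfied.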